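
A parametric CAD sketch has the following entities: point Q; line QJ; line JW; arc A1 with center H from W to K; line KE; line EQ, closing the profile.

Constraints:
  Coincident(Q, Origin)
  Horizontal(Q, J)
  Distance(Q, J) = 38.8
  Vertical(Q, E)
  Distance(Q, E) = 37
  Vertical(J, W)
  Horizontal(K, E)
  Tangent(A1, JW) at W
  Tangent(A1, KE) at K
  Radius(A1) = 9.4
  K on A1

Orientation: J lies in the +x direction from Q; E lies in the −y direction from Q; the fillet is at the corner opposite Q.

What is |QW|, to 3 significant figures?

47.6

The virtual corner opposite Q is at (38.8, -37.0). The tangent condition forces HW to be normal to JW and A1 meets KE tangentially, so HK is at right angles to KE, with radius 9.4, so the center H sits 9.4 in from both sides at H = (29.4, -27.6). That places the tangent points at W = (38.8, -27.6) on JW and K = (29.4, -37.0) on KE. Then |QW| = |W − Q| = 47.6.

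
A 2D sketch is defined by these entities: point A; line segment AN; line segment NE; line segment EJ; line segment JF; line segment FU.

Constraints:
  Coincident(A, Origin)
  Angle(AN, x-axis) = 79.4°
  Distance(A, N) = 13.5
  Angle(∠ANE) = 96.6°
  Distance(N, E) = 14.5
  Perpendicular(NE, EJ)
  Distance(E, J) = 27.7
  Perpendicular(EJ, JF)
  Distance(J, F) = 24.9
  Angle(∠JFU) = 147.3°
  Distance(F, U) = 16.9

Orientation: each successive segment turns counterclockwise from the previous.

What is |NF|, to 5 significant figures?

29.588

A is at the origin; AN runs at 79.4° with length 13.5, so N = (2.4833, 13.270). ∠ANE = 96.6° gives NE at 162.80° from the x-axis; with |NE| = 14.5, E = (-11.368, 17.557). NE is perpendicular to EJ, so EJ runs at -107.20°; with |EJ| = 27.7, J = (-19.559, -8.9038). EJ ⟂ JF, so JF runs at -17.200°; with |JF| = 24.9, F = (4.2271, -16.267). Then |NF| = |F − N| = 29.588.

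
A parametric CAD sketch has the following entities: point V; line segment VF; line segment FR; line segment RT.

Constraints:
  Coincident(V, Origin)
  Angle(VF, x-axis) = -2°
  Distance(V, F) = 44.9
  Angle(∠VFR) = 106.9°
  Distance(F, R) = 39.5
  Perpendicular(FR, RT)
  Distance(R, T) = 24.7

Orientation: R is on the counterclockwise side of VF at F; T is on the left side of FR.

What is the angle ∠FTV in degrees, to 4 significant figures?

51.18°

∠VFR = 106.9°, so FR runs at -2.0° + (180° − 106.9°) = 71.10° from the x-axis; with |FR| = 39.5, R = F + 39.5·(cos 71.10°, sin 71.10°) = (57.67, 35.80). FR ⟂ RT; with |RT| = 24.7 on the left of FR, T = R + 24.7·(-0.9461, 0.3239) = (34.30, 43.80). Then cos ∠FTV = TF·TV / (|TF||TV|), giving 51.18°.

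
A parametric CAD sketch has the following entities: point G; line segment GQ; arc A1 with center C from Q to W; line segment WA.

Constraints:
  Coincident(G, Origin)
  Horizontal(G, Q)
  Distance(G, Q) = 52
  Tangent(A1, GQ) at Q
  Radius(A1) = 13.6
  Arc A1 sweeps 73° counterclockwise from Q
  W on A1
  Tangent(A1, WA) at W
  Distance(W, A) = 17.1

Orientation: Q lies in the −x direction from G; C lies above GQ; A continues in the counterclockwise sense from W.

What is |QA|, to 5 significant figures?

31.607

G is at the origin; G and Q share the same y with |GQ| = 52.0 and Q on the −x side, so Q = (-52.000, 0.0000). A1 meets GQ tangentially, so CQ is at right angles to GQ, so C = Q + (0, 13.6) = (-52.000, 13.600). On A1, Q sits at bearing -90° from C; a 73° counterclockwise sweep puts W at bearing -17°, so W = C + 13.6·(cos -17°, sin -17°) = (-38.994, 9.6237). Tangency of A1 to WA means the radius CW is perpendicular to WA, so WA runs along (−sin -17°, cos -17°); with |WA| = 17.1, A = (-33.995, 25.977). Then |QA| = |A − Q| = 31.607.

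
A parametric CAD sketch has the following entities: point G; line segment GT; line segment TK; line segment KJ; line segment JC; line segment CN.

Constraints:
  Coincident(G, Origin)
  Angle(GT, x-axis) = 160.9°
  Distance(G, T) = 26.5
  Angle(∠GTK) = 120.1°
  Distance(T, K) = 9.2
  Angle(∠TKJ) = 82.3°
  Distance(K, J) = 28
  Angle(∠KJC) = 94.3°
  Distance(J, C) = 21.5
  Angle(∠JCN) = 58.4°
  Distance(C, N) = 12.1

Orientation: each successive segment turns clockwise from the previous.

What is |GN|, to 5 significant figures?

7.6356

G is at the origin; GT runs at 160.9° with length 26.5, so T = (-25.041, 8.6713). ∠GTK = 120.1° gives TK at 101.00° from the x-axis; with |TK| = 9.2, K = (-26.797, 17.702). ∠TKJ = 82.3° gives KJ at 3.3000° from the x-axis; with |KJ| = 28.0, J = (1.1570, 19.314). ∠KJC = 94.3° gives JC at -82.400° from the x-axis; with |JC| = 21.5, C = (4.0005, -1.9971). ∠JCN = 58.4° gives CN at 156.00° from the x-axis; with |CN| = 12.1, N = (-7.0534, 2.9244). Then |GN| = |N − G| = 7.6356.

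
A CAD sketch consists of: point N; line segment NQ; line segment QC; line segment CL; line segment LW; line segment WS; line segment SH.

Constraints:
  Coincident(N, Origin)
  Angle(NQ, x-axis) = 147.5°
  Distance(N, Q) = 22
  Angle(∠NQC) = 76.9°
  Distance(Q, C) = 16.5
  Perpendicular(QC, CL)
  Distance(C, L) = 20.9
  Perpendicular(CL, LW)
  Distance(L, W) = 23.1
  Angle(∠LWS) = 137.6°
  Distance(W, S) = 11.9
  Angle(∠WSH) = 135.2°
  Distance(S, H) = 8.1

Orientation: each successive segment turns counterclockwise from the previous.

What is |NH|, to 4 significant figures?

26.61

N is at the origin; NQ runs at 147.5° with length 22.0, so Q = (-18.55, 11.82). ∠NQC = 76.9° gives QC at -109.4° from the x-axis; with |QC| = 16.5, C = (-24.04, -3.743). QC ⟂ CL, so CL runs at -19.40°; with |CL| = 20.9, L = (-4.322, -10.68). The perpendicularity gives LW at right angles to CL, so LW runs at 70.60°; with |LW| = 23.1, W = (3.351, 11.10). ∠LWS = 137.6° gives WS at 113.0° from the x-axis; with |WS| = 11.9, S = (-1.299, 22.06). ∠WSH = 135.2° gives SH at 157.8° from the x-axis; with |SH| = 8.1, H = (-8.798, 25.12). Then |NH| = |H − N| = 26.61.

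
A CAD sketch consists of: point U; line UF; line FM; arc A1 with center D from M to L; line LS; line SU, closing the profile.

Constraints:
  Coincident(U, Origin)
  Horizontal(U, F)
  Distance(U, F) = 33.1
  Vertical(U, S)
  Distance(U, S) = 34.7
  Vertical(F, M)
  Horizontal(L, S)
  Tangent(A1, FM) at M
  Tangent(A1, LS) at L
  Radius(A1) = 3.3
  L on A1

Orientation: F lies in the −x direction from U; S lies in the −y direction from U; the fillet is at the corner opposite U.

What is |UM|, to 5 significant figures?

45.624

U is at the origin; U and F share the same y with |UF| = 33.1 and F on the −x side, so F = (-33.100, 0.0000). US is vertical with |US| = 34.7 and S on the −y side, so S = (0.0000, -34.700). The virtual corner opposite U is at (-33.100, -34.700). Tangency of A1 to FM means the radius DM is perpendicular to FM and since A1 is tangent to LS there, DL ⟂ LS, with radius 3.3, so the center D sits 3.3 in from both sides at D = (-29.800, -31.400). That places the tangent points at M = (-33.100, -31.400) on FM and L = (-29.800, -34.700) on LS. Then |UM| = |M − U| = 45.624.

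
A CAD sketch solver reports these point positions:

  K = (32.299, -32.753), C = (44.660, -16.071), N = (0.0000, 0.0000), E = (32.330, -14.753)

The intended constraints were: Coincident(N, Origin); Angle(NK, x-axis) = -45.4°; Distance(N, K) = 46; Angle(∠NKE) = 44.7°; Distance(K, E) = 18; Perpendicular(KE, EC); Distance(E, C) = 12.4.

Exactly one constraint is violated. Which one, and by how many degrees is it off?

Perpendicular(KE, EC) — off by 6.00°.

N = (0.00, 0.00) ✓; NK at -45.40° ✓; |NK| = 46.00 ✓; ∠NKE = 44.70° ✓; |KE| = 18.00 ✓; ∠(KE, EC) = 96.00° ✗; |EC| = 12.40 ✓.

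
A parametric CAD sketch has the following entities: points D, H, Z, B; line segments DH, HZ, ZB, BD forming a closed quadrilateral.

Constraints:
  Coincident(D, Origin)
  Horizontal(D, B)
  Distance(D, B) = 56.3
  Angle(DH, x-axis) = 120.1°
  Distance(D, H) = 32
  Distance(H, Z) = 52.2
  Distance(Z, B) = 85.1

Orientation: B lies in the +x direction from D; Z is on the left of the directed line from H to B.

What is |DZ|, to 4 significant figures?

73.06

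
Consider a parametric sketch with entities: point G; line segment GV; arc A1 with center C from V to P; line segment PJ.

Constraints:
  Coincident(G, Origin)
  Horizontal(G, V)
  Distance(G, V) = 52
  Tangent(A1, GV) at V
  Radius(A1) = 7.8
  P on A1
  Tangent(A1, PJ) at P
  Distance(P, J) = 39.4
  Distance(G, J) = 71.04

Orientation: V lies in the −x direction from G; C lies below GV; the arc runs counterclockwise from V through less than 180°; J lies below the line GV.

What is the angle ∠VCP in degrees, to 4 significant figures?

100.6°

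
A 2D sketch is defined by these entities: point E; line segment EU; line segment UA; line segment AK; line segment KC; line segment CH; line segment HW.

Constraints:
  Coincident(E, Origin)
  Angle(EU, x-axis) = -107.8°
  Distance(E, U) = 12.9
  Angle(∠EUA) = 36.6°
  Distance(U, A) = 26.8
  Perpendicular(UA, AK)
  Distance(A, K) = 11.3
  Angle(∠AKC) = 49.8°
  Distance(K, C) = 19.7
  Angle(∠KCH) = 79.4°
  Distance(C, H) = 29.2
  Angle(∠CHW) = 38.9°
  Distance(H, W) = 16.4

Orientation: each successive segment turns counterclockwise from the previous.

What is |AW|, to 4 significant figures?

5.679

E is at the origin; EU runs at -107.8° with length 12.9, so U = (-3.943, -12.28). ∠EUA = 36.6° gives UA at 35.60° from the x-axis; with |UA| = 26.8, A = (17.85, 3.318). UA is perpendicular to AK, so AK runs at 125.6°; with |AK| = 11.3, K = (11.27, 12.51). ∠AKC = 49.8° gives KC at -104.2° from the x-axis; with |KC| = 19.7, C = (6.437, -6.592). ∠KCH = 79.4° gives CH at -3.600° from the x-axis; with |CH| = 29.2, H = (35.58, -8.425). ∠CHW = 38.9° gives HW at 137.5° from the x-axis; with |HW| = 16.4, W = (23.49, 2.655). Then |AW| = |W − A| = 5.679.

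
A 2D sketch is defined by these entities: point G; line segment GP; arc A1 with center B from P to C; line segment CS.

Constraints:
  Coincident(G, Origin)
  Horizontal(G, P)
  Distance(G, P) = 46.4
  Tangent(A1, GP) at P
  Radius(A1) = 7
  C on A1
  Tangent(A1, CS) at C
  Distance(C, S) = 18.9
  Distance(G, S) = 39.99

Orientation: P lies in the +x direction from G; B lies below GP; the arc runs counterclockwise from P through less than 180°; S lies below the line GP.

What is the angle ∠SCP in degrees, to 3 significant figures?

145°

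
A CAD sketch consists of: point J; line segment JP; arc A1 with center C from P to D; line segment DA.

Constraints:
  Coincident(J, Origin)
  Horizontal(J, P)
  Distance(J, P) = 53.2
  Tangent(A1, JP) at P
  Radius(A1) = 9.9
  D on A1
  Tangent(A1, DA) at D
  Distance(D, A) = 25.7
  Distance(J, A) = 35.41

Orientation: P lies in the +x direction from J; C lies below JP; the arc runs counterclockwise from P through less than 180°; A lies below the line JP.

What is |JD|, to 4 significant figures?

46.20

J is at the origin; J and P share the same y with |JP| = 53.2 and P on the +x side, so P = (53.20, 0.000). The tangent condition forces CP to be normal to JP, so C = P + (0, -9.9) = (53.20, -9.900). Since CD ⟂ DA (tangency), |CA| = √(9.9² + 25.7²) = 27.54 regardless of where D sits on A1. So A lies on both circle(J, 35.41) and circle(C, 27.54); the below-JP intersection is A = (28.19, -21.43). D is the foot of the tangent from A: D = (46.10, -3.000).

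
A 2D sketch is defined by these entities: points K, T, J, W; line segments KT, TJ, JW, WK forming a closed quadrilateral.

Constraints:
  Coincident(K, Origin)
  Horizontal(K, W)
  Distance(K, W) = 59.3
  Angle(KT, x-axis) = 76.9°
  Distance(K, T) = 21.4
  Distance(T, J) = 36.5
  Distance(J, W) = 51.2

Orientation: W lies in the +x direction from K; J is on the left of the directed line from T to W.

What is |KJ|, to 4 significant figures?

55.03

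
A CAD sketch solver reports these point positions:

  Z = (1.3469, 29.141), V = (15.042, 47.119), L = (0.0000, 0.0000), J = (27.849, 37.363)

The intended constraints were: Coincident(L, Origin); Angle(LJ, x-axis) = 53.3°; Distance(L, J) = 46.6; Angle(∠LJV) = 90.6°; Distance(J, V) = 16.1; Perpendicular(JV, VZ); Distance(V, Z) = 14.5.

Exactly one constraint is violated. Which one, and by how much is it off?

Distance(V, Z) = 14.5 — off by 8.10.

L = (0.00, 0.00) ✓; LJ at 53.30° ✓; |LJ| = 46.60 ✓; ∠LJV = 90.60° ✓; |JV| = 16.10 ✓; ∠(JV, VZ) = 90.00° ✓; |VZ| = 22.60 ✗.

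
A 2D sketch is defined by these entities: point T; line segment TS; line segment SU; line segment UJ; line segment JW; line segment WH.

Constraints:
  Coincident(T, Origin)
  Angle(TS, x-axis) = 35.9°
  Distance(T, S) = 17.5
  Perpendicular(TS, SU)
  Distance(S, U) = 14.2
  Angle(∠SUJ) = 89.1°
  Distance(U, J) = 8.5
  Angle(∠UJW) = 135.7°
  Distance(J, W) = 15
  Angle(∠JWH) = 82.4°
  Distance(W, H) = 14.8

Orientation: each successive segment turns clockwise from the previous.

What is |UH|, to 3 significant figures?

21.0

T is at the origin; TS runs at 35.9° with length 17.5, so S = (14.2, 10.3). TS is perpendicular to SU, so SU runs at -54.1°; with |SU| = 14.2, U = (22.5, -1.24). ∠SUJ = 89.1° gives UJ at -145° from the x-axis; with |UJ| = 8.5, J = (15.5, -6.12). ∠UJW = 135.7° gives JW at 171° from the x-axis; with |JW| = 15.0, W = (0.737, -3.69). ∠JWH = 82.4° gives WH at 73.1° from the x-axis; with |WH| = 14.8, H = (5.04, 10.5). Then |UH| = |H − U| = 21.0.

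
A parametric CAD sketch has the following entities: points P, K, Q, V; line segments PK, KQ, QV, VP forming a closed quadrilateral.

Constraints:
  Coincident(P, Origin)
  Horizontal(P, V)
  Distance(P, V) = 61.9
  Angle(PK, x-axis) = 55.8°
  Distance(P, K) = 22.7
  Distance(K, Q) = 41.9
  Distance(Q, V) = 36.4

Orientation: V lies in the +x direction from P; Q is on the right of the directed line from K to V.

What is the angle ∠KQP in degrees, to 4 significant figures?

32.77°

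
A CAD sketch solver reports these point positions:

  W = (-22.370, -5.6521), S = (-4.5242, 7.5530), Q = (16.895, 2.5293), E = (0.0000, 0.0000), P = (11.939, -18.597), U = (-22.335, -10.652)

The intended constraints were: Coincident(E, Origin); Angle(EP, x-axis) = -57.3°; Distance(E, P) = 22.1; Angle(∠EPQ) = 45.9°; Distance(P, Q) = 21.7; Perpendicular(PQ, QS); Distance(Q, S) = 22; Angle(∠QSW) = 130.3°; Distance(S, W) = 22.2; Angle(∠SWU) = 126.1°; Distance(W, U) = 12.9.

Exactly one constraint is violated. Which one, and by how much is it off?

Distance(W, U) = 12.9 — off by 7.90.

E = (0.00, 0.00) ✓; EP at -57.30° ✓; |EP| = 22.10 ✓; ∠EPQ = 45.90° ✓; |PQ| = 21.70 ✓; ∠(PQ, QS) = 90.00° ✓; |QS| = 22.00 ✓; ∠QSW = 130.3° ✓; |SW| = 22.20 ✓; ∠SWU = 126.1° ✓; |WU| = 5.000 ✗.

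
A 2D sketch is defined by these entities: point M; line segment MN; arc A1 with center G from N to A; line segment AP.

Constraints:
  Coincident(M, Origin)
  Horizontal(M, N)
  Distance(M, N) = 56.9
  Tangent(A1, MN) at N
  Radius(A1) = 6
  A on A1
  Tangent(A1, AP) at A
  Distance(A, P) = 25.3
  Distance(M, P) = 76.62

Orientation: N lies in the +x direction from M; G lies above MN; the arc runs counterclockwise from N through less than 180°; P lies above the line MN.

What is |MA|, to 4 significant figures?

62.63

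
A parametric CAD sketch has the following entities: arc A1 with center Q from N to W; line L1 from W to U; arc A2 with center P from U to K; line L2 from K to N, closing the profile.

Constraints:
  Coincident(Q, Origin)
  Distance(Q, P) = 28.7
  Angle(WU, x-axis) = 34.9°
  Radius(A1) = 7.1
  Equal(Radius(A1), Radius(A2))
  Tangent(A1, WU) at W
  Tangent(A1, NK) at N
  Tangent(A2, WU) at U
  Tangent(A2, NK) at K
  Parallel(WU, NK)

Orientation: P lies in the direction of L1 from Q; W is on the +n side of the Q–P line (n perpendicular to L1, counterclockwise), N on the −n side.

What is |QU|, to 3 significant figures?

29.6

Tangency of A1 to both parallel lines with radius 7.1 puts W and N at Q ± 7.1·n: W = (-4.06, 5.82), N = (4.06, -5.82). Equal radii place U and K the same way about P: U = P + 7.1·n = (19.5, 22.2), K = P − 7.1·n = (27.6, 10.6). Then |QU| = |U − Q| = 29.6.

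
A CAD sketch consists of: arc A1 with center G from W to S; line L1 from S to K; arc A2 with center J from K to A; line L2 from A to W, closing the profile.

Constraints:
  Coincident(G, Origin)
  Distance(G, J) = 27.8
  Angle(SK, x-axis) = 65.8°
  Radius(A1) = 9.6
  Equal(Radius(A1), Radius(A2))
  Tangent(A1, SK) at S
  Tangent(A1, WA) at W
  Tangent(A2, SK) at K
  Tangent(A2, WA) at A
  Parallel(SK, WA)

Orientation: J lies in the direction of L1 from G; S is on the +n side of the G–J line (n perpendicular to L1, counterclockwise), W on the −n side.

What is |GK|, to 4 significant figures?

29.41

The slot axis is L1's direction at 65.8°, so u = (cos 65.8°, sin 65.8°) = (0.4099, 0.9121) and n = (−sin 65.8°, cos 65.8°) = (-0.9121, 0.4099). G is at the origin and J lies 27.8 along u from G, so J = 27.8·u = (11.40, 25.36). Tangency of A1 to both parallel lines with radius 9.6 puts S and W at G ± 9.6·n: S = (-8.756, 3.935), W = (8.756, -3.935). Equal radii place K and A the same way about J: K = J + 9.6·n = (2.640, 29.29), A = J − 9.6·n = (20.15, 21.42). Then |GK| = |K − G| = 29.41.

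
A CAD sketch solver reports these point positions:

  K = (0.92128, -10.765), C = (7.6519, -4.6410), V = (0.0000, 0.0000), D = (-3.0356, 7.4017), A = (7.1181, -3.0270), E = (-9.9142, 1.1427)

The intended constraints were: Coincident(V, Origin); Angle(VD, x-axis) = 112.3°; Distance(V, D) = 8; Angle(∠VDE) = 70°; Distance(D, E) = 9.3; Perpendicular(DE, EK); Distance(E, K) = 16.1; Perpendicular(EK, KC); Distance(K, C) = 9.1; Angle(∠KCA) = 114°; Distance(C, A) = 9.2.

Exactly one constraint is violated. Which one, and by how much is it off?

Distance(C, A) = 9.2 — off by 7.50.

V = (0.00, 0.00) ✓; VD at 112.3° ✓; |VD| = 8.000 ✓; ∠VDE = 70.00° ✓; |DE| = 9.300 ✓; ∠(DE, EK) = 90.00° ✓; |EK| = 16.10 ✓; ∠(EK, KC) = 90.00° ✓; |KC| = 9.100 ✓; ∠KCA = 114.0° ✓; |CA| = 1.700 ✗.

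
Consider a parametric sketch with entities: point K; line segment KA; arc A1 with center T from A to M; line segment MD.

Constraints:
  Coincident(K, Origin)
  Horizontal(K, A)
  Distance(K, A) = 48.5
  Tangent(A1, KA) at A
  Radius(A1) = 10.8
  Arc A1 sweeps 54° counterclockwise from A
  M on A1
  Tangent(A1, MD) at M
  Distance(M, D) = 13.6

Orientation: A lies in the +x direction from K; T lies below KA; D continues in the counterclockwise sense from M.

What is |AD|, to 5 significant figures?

22.777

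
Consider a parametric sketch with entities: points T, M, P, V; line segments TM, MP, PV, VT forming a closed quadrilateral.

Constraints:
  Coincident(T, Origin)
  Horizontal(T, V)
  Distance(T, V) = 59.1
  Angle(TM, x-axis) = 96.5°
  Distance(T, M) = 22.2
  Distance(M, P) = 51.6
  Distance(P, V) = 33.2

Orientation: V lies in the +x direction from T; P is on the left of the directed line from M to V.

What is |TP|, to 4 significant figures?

57.54

T is at the origin; TV is horizontal with |TV| = 59.1 and V in +x, so V = (59.1, 0). TM runs at 96.5° with |TM| = 22.2, so M = (-2.513, 22.06). P is determined by |MP| = 51.6 and |PV| = 33.2 together: it lies at the intersection of circle(M, 51.6) and circle(V, 33.2). With |MV| = 65.44, the foot of the radical line on MV is 44.64 from M and the perpendicular offset is √(51.6² − 44.64²) = 25.88. Taking the left-of-MV solution: P = (48.24, 31.37).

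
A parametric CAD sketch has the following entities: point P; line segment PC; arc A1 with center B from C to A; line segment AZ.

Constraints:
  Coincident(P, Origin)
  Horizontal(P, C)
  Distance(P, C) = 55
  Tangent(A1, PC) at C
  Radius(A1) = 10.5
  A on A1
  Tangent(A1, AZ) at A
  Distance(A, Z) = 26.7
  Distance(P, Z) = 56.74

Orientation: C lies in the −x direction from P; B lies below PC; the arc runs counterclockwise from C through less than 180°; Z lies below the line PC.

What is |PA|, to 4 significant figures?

64.90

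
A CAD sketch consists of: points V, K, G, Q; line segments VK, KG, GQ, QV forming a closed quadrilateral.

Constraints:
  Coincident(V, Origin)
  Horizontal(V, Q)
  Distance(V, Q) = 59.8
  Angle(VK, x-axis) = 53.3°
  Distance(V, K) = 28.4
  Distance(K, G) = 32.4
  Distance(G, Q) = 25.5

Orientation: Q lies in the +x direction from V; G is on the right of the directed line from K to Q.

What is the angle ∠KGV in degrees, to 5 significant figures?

49.704°

Checks: |KG| = 32.40 ✓; |GQ| = 25.50 ✓.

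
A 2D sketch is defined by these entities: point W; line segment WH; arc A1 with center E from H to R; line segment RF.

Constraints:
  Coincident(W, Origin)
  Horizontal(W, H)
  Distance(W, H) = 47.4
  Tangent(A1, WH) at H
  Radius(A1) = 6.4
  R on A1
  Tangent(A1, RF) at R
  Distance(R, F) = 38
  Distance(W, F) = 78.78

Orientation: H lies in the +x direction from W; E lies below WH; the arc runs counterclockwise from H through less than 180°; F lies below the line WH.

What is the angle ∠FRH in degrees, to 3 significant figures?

113°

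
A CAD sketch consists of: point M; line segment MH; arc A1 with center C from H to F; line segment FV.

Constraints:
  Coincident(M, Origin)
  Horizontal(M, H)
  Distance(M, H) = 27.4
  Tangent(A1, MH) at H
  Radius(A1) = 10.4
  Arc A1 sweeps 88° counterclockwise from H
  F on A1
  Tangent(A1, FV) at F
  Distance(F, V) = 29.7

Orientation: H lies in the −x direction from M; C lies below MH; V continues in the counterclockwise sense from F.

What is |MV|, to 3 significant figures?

55.5

M is at the origin; M and H share the same y with |MH| = 27.4 and H on the −x side, so H = (-27.4, 0.00). Since A1 is tangent to MH there, CH ⟂ MH, so C = H + (0, -10.4) = (-27.4, -10.4). On A1, H sits at bearing 90° from C; an 88° counterclockwise sweep puts F at bearing 178°, so F = C + 10.4·(cos 178°, sin 178°) = (-37.8, -10.0). Since A1 is tangent to FV there, CF ⟂ FV, so FV runs along (−sin 178°, cos 178°); with |FV| = 29.7, V = (-38.8, -39.7). Then |MV| = |V − M| = 55.5.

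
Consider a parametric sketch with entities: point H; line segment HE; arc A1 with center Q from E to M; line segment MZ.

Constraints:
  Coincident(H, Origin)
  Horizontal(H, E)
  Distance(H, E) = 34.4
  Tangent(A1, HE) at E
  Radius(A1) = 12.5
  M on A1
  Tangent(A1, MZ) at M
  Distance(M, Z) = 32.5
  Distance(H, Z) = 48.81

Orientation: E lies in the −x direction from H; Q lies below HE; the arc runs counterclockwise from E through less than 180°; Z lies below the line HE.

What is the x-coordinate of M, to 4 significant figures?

-43.27

Checks: |QM| = 12.50 ✓; ∠(QM, MZ) = 90.00° ✓; |MZ| = 32.50 ✓; |HZ| = 48.81 ✓.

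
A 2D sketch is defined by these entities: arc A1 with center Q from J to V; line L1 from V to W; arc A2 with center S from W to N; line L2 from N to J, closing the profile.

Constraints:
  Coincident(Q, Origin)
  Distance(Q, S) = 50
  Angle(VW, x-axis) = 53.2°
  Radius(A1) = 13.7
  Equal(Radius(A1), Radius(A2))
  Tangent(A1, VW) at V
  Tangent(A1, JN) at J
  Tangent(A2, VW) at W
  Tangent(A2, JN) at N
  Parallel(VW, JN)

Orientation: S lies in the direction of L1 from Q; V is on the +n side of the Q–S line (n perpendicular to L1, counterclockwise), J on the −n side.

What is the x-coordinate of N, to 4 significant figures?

40.92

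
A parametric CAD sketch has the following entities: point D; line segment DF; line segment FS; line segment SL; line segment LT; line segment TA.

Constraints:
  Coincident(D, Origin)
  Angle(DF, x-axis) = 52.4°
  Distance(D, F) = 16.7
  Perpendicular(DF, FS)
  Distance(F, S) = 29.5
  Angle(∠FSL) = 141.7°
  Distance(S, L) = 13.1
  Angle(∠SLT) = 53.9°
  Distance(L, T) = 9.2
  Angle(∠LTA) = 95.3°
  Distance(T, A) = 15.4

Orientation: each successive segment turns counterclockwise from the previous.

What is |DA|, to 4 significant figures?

32.66

D is at the origin; DF runs at 52.4° with length 16.7, so F = (10.19, 13.23). DF is perpendicular to FS, so FS runs at 142.4°; with |FS| = 29.5, S = (-13.18, 31.23). ∠FSL = 141.7° gives SL at -179.3° from the x-axis; with |SL| = 13.1, L = (-26.28, 31.07). ∠SLT = 53.9° gives LT at -53.20° from the x-axis; with |LT| = 9.2, T = (-20.77, 23.70). ∠LTA = 95.3° gives TA at 31.50° from the x-axis; with |TA| = 15.4, A = (-7.640, 31.75). Then |DA| = |A − D| = 32.66.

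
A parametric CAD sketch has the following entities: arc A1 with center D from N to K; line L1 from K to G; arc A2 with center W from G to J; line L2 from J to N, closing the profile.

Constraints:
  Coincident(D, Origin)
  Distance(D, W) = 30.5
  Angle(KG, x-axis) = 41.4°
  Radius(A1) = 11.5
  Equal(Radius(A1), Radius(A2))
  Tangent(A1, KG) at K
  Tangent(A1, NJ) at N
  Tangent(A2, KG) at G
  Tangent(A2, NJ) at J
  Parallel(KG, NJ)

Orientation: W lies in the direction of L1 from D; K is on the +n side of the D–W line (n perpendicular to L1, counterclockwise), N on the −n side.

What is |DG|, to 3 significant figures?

32.6

The slot axis is L1's direction at 41.4°, so u = (cos 41.4°, sin 41.4°) = (0.750, 0.661) and n = (−sin 41.4°, cos 41.4°) = (-0.661, 0.750). D is at the origin and W lies 30.5 along u from D, so W = 30.5·u = (22.9, 20.2). Tangency of A1 to both parallel lines with radius 11.5 puts K and N at D ± 11.5·n: K = (-7.61, 8.63), N = (7.61, -8.63). Equal radii place G and J the same way about W: G = W + 11.5·n = (15.3, 28.8), J = W − 11.5·n = (30.5, 11.5). Then |DG| = |G − D| = 32.6.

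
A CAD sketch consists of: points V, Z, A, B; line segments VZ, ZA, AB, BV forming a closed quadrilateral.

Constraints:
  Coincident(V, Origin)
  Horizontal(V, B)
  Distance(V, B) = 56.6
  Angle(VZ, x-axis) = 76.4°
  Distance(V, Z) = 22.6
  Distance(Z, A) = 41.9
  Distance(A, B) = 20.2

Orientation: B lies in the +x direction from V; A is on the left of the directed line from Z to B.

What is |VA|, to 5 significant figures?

50.253

Checks: VZ at 76.40° ✓; |ZA| = 41.90 ✓; |AB| = 20.20 ✓.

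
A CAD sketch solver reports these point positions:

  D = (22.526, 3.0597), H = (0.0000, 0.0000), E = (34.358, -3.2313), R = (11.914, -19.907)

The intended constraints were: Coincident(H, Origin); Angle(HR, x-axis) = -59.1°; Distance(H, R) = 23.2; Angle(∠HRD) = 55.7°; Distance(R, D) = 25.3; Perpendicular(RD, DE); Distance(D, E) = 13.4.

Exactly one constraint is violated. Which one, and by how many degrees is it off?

Perpendicular(RD, DE) — off by 3.20°.

H = (0.00, 0.00) ✓; HR at -59.10° ✓; |HR| = 23.20 ✓; ∠HRD = 55.70° ✓; |RD| = 25.30 ✓; ∠(RD, DE) = 93.20° ✗; |DE| = 13.40 ✓.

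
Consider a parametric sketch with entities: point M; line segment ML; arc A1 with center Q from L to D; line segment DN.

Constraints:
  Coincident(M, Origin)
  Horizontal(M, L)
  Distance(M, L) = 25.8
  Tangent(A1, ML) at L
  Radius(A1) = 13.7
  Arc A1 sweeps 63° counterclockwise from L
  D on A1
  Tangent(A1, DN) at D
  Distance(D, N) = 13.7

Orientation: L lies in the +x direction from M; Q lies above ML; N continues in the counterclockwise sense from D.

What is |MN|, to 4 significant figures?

48.41

On A1, L sits at bearing -90° from Q; a 63° counterclockwise sweep puts D at bearing -27°, so D = Q + 13.7·(cos -27°, sin -27°) = (38.01, 7.480). A1 meets DN tangentially, so QD is at right angles to DN, so DN runs along (−sin -27°, cos -27°); with |DN| = 13.7, N = (44.23, 19.69). Then |MN| = |N − M| = 48.41.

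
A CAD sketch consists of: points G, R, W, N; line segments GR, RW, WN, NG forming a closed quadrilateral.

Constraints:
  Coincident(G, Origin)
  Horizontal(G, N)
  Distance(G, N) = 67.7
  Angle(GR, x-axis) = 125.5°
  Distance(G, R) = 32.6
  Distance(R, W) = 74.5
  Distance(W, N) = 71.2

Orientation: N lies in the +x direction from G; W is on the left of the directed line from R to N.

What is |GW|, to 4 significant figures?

79.95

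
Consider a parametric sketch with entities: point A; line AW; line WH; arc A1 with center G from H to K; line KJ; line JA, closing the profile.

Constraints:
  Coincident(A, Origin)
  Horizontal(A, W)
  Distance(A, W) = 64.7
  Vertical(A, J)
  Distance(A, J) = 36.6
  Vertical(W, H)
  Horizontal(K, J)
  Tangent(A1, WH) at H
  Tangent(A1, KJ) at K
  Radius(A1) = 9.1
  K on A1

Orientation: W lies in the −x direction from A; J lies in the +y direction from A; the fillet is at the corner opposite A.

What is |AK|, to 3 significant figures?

66.6

The virtual corner opposite A is at (-64.7, 36.6). Tangency of A1 to WH means the radius GH is perpendicular to WH and tangency of A1 to KJ means the radius GK is perpendicular to KJ, with radius 9.1, so the center G sits 9.1 in from both sides at G = (-55.6, 27.5). That places the tangent points at H = (-64.7, 27.5) on WH and K = (-55.6, 36.6) on KJ. Then |AK| = |K − A| = 66.6.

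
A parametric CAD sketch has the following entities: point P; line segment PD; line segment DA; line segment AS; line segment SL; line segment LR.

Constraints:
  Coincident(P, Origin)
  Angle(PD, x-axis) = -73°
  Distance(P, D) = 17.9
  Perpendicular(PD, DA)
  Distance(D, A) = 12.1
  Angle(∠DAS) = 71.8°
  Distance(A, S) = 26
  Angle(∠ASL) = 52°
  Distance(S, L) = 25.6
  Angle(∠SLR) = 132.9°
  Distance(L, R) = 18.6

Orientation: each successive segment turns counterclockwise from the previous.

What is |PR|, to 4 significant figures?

33.12

P is at the origin; PD runs at -73.0° with length 17.9, so D = (5.233, -17.12). PD ⟂ DA, so DA runs at 17.00°; with |DA| = 12.1, A = (16.80, -13.58). ∠DAS = 71.8° gives AS at 125.2° from the x-axis; with |AS| = 26.0, S = (1.818, 7.666). ∠ASL = 52.0° gives SL at -106.8° from the x-axis; with |SL| = 25.6, L = (-5.582, -16.84). ∠SLR = 132.9° gives LR at -59.70° from the x-axis; with |LR| = 18.6, R = (3.803, -32.90). Then |PR| = |R − P| = 33.12.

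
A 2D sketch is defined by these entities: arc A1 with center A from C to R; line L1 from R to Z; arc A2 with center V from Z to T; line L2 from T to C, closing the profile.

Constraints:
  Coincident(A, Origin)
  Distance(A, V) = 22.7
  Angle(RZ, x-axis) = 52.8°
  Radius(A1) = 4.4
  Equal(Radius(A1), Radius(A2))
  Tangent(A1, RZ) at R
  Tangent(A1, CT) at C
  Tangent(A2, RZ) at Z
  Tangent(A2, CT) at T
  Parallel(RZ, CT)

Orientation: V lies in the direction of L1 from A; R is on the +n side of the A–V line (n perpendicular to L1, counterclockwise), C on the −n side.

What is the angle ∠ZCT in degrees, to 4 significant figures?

21.19°

The slot axis is L1's direction at 52.8°, so u = (cos 52.8°, sin 52.8°) = (0.6046, 0.7965) and n = (−sin 52.8°, cos 52.8°) = (-0.7965, 0.6046). A is at the origin and V lies 22.7 along u from A, so V = 22.7·u = (13.72, 18.08). Tangency of A1 to both parallel lines with radius 4.4 puts R and C at A ± 4.4·n: R = (-3.505, 2.660), C = (3.505, -2.660). Equal radii place Z and T the same way about V: Z = V + 4.4·n = (10.22, 20.74), T = V − 4.4·n = (17.23, 15.42). Then cos ∠ZCT = CZ·CT / (|CZ||CT|), giving 21.19°.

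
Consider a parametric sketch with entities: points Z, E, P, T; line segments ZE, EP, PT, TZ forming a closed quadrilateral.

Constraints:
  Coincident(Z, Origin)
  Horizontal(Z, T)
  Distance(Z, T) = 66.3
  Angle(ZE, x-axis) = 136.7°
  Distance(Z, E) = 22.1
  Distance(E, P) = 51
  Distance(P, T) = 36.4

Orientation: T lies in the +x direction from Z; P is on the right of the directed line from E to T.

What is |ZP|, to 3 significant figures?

30.9

Z is at the origin; Z and T share the same y with |ZT| = 66.3 and T in +x, so T = (66.3, 0). ZE runs at 136.7° with |ZE| = 22.1, so E = (-16.1, 15.2). P is determined by |EP| = 51.0 and |PT| = 36.4 together: it lies at the intersection of circle(E, 51.0) and circle(T, 36.4). With |ET| = 83.8, the foot of the radical line on ET is 49.5 from E and the perpendicular offset is √(51.0² − 49.5²) = 12.3. Taking the right-of-ET solution: P = (30.4, -5.88).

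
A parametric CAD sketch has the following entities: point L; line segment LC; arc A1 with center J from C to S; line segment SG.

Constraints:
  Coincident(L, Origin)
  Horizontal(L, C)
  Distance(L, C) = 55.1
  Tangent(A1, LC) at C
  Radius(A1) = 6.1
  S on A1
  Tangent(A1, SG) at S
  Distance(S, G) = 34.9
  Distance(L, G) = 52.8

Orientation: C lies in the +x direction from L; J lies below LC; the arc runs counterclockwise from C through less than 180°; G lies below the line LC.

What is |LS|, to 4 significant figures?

49.52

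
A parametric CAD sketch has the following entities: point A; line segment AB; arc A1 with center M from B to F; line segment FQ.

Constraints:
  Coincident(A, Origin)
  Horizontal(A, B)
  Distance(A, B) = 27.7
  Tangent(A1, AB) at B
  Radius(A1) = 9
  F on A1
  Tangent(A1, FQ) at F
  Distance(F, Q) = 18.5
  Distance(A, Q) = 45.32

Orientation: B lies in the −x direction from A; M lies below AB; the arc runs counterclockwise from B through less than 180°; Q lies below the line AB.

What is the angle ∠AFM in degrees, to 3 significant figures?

11.3°

A is at the origin; AB is horizontal with |AB| = 27.7 and B on the −x side, so B = (-27.7, 0.00). Tangency of A1 to AB means the radius MB is perpendicular to AB, so M = B + (0, -9) = (-27.7, -9.00). Since MF ⟂ FQ (tangency), |MQ| = √(9.0² + 18.5²) = 20.6 regardless of where F sits on A1. So Q lies on both circle(A, 45.32) and circle(M, 20.6); the below-AB intersection is Q = (-35.7, -28.0). F is the foot of the tangent from Q: F = (-36.7, -9.50).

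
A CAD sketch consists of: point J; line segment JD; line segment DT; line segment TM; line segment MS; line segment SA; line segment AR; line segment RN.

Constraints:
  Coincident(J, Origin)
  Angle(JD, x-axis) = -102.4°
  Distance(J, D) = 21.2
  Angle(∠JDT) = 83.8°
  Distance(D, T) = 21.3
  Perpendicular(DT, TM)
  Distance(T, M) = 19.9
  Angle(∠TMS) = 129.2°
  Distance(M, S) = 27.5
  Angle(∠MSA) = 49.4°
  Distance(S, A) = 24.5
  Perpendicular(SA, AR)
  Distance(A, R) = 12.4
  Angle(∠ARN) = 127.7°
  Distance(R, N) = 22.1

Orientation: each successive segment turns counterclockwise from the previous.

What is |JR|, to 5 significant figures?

13.346

J is at the origin; JD runs at -102.4° with length 21.2, so D = (-4.5524, -20.705). ∠JDT = 83.8° gives DT at -6.2000° from the x-axis; with |DT| = 21.3, T = (16.623, -23.006). DT is perpendicular to TM, so TM runs at 83.800°; with |TM| = 19.9, M = (18.772, -3.2222). ∠TMS = 129.2° gives MS at 134.60° from the x-axis; with |MS| = 27.5, S = (-0.53700, 16.358). ∠MSA = 49.4° gives SA at -94.800° from the x-axis; with |SA| = 24.5, A = (-2.5871, -8.0556). The perpendicularity gives AR at right angles to SA, so AR runs at -4.8000°; with |AR| = 12.4, R = (9.7694, -9.0932). Then |JR| = |R − J| = 13.346.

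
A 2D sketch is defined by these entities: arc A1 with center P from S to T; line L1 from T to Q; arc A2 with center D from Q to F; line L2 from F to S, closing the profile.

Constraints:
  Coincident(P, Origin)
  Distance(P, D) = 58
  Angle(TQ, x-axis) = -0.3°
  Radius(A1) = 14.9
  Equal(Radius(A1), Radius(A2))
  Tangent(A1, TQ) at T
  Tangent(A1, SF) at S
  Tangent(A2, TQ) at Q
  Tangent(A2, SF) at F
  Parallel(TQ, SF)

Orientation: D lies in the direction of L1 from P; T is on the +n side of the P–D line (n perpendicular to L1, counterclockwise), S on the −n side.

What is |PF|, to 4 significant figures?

59.88

Tangency of A1 to both parallel lines with radius 14.9 puts T and S at P ± 14.9·n: T = (0.07802, 14.90), S = (-0.07802, -14.90). Equal radii place Q and F the same way about D: Q = D + 14.9·n = (58.08, 14.60), F = D − 14.9·n = (57.92, -15.20). Then |PF| = |F − P| = 59.88.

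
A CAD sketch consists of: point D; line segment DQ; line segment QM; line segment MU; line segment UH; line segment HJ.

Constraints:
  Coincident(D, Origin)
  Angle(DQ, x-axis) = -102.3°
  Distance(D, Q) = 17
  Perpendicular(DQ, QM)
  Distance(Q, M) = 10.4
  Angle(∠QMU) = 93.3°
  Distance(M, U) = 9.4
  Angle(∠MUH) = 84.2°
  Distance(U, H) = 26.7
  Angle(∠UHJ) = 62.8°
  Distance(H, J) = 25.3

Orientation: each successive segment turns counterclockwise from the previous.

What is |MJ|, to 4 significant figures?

19.34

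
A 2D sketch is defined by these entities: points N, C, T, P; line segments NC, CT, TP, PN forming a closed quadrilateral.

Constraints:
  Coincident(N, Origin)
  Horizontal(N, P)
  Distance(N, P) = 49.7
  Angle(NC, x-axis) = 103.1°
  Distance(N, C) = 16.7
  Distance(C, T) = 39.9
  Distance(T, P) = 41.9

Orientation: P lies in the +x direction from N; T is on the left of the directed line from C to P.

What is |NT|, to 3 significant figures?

47.9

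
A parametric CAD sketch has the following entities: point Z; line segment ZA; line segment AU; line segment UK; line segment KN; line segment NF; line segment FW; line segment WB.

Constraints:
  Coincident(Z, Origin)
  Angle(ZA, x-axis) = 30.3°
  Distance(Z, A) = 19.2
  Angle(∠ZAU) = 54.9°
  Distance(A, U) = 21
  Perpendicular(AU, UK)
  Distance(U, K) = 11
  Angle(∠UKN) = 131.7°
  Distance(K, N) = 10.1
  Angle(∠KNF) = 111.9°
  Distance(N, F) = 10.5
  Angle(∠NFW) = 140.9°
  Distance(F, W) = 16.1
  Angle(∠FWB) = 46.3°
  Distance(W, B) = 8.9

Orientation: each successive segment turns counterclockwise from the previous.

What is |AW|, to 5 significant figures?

3.0722

∠KNF = 111.9° gives NF at 1.8000° from the x-axis; with |NF| = 10.5, F = (7.4586, -0.49115). ∠NFW = 140.9° gives FW at 40.900° from the x-axis; with |FW| = 16.1, W = (19.628, 10.050). Then |AW| = |W − A| = 3.0722.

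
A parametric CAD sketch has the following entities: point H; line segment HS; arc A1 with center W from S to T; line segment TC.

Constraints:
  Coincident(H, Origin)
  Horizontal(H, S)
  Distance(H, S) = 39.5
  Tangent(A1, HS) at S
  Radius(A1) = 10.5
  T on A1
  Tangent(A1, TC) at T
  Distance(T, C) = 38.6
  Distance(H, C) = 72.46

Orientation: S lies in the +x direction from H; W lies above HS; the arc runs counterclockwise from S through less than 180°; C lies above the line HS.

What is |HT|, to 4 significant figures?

50.76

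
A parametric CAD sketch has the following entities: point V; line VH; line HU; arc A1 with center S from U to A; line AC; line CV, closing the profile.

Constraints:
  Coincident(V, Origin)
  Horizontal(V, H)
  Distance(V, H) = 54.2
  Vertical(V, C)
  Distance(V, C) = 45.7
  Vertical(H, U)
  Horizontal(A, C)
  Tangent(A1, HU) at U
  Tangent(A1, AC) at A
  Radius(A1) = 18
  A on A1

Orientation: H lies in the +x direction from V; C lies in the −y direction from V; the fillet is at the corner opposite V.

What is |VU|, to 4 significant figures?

60.87

V is at the origin; V and H share the same y with |VH| = 54.2 and H on the +x side, so H = (54.20, 0.000). VC is vertical with |VC| = 45.7 and C on the −y side, so C = (0.000, -45.70). The virtual corner opposite V is at (54.20, -45.70). The tangent condition forces SU to be normal to HU and the tangent condition forces SA to be normal to AC, with radius 18.0, so the center S sits 18.0 in from both sides at S = (36.20, -27.70). That places the tangent points at U = (54.20, -27.70) on HU and A = (36.20, -45.70) on AC. Then |VU| = |U − V| = 60.87.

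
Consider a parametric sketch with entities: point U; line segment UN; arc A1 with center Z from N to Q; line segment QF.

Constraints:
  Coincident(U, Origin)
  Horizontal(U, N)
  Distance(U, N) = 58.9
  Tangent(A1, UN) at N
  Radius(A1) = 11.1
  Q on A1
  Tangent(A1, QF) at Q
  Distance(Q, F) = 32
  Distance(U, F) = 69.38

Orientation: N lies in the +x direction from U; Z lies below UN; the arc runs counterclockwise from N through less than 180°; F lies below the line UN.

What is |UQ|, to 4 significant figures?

49.67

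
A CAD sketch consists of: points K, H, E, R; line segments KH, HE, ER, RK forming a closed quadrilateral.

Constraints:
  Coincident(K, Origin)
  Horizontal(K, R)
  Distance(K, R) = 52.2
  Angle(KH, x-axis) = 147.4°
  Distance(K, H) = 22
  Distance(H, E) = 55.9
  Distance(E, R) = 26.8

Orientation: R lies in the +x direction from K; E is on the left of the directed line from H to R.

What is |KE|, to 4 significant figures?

42.46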